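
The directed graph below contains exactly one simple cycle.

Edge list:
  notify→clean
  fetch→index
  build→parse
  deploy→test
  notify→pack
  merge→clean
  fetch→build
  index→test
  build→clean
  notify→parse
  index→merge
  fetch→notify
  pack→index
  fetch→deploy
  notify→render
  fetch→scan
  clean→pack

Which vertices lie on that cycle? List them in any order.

DFS with gray/black marking from pack:
pack gray
  index gray
    test gray
    test black
    merge gray
      clean gray
        clean→pack: pack is gray → back edge
Back edge closes the cycle pack → index → merge → clean → pack; its vertices are {pack, clean, index, merge}.

pack, clean, index, merge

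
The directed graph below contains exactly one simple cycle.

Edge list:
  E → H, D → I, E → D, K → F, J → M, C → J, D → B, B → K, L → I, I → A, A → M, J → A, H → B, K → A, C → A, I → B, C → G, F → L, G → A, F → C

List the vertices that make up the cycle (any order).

B, F, I, K, L

DFS with gray/black marking from B:
B gray
  K gray
    F gray
      L gray
        I gray
          I→B: B is gray → back edge
Back edge closes the cycle B → K → F → L → I → B; its vertices are {B, F, I, K, L}.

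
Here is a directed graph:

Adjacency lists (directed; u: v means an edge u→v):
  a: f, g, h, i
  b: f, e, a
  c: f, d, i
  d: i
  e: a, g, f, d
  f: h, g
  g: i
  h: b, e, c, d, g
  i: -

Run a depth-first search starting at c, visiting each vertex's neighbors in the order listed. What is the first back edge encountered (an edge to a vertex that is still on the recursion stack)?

b→f

DFS from c (visiting each vertex's neighbors in the order listed); mark gray on enter, black on exit:
c gray
  f gray
    h gray
      b gray
        b→f: f is gray → back edge
First back edge: b → f.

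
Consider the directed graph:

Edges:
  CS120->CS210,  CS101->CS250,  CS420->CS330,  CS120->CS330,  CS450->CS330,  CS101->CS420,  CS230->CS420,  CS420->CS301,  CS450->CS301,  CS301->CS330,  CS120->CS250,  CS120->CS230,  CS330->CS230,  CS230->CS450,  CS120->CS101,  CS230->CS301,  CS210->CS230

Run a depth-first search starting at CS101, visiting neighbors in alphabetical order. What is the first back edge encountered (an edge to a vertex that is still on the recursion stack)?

DFS from CS101 (visiting neighbors in alphabetical order); mark gray on enter, black on exit:
CS101 gray
  CS250 gray
  CS250 black
  CS420 gray
    CS301 gray
      CS330 gray
        CS230 gray
          CS230→CS301: CS301 is gray → back edge
First back edge: CS230 → CS301.

CS230->CS301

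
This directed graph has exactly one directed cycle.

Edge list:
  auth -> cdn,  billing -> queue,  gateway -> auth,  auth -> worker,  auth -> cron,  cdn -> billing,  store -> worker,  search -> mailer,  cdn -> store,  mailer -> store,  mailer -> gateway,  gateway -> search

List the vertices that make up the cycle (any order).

mailer, search, gateway

DFS with gray/black marking from search:
search gray
  mailer gray
    store gray
      worker gray
      worker black
    store black
    gateway gray
      auth gray
        cron gray
        cron black
        auth→worker: worker black — skip
        cdn gray
          billing gray
            queue gray
            queue black
          billing black
          cdn→store: store black — skip
        cdn black
      auth black
      gateway→search: search is gray → back edge
Back edge closes the cycle search → mailer → gateway → search; its vertices are {mailer, search, gateway}.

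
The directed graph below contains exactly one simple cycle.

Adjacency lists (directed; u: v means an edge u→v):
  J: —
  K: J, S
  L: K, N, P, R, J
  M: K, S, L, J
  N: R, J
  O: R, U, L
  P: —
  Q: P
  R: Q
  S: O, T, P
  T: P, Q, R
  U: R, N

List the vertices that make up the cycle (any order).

DFS with gray/black marking from S:
S gray
  O gray
    R gray
      Q gray
        P gray
        P black
      Q black
    R black
    U gray
      U→R: R black — skip
      N gray
        N→R: R black — skip
        J gray
        J black
      N black
    U black
    L gray
      K gray
        K→J: J black — skip
        K→S: S is gray → back edge
Back edge closes the cycle S → O → L → K → S; its vertices are {K, L, O, S}.

K, L, O, S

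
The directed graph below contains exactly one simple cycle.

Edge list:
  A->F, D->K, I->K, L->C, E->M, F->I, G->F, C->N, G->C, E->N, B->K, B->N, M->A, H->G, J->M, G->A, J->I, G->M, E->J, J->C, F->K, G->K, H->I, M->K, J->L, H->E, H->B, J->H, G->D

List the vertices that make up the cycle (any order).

E, H, J

DFS with gray/black marking from J:
J gray
  H gray
    I gray
      K gray
      K black
    I black
    G gray
      D gray
        D→K: K black — skip
      D black
      G→K: K black — skip
      C gray
        N gray
        N black
      C black
      M gray
        M→K: K black — skip
        A gray
          F gray
            F→I: I black — skip
            F→K: K black — skip
          F black
        A black
      M black
      G→A: A black — skip
      G→F: F black — skip
    G black
    B gray
      B→N: N black — skip
      B→K: K black — skip
    B black
    E gray
      E→M: M black — skip
      E→N: N black — skip
      E→J: J is gray → back edge
Back edge closes the cycle J → H → E → J; its vertices are {E, H, J}.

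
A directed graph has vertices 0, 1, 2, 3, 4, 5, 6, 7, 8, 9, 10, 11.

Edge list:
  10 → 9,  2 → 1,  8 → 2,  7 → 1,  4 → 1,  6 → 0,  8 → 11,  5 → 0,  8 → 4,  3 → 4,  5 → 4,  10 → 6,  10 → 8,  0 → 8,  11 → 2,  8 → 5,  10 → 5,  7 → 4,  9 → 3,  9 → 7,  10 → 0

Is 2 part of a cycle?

No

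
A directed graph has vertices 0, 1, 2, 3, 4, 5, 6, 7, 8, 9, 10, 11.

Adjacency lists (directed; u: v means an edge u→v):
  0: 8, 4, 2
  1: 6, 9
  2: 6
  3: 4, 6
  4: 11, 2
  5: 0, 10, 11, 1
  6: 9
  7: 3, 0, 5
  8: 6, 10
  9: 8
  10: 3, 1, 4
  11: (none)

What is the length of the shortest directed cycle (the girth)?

3

For each vertex v, BFS finds the shortest path from v back to v.
The shortest such closed walk is 9 → 8 → 6 → 9, length 3.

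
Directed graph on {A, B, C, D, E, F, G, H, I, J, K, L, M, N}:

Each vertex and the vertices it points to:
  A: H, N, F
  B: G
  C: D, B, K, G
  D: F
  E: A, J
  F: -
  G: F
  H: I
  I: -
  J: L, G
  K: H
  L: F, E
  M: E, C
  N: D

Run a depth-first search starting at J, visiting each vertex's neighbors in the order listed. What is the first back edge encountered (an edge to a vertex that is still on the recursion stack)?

E->J

DFS from J (visiting each vertex's neighbors in the order listed); mark gray on enter, black on exit:
J gray
  L gray
    F gray
    F black
    E gray
      A gray
        H gray
          I gray
          I black
        H black
        N gray
          D gray
            D→F: F black — skip
          D black
        N black
        A→F: F black — skip
      A black
      E→J: J is gray → back edge
First back edge: E → J.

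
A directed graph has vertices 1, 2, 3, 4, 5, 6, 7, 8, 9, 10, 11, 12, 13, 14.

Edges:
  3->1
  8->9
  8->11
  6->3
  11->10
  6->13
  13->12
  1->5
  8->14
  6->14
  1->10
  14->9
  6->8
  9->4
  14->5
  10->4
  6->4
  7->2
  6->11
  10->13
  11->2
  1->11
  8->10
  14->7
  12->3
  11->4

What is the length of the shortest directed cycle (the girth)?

5

For each vertex v, BFS finds the shortest path from v back to v.
The shortest such closed walk is 13 → 12 → 3 → 1 → 10 → 13, length 5.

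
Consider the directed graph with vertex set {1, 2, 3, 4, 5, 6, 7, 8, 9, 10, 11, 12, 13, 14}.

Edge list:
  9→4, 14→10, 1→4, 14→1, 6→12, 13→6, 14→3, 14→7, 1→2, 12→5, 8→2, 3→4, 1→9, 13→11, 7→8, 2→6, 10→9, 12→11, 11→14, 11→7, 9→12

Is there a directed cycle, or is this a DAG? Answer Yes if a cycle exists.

Yes

DFS with white/gray/black marking, starting from 5:
5 gray
5 black
1 gray
  2 gray
    6 gray
      12 gray
        12→5: 5 black — skip
        11 gray
          7 gray
            8 gray
              8→2: 2 is gray → back edge
Back edge found, so a cycle exists: 2 → 6 → 12 → 11 → 7 → 8 → 2.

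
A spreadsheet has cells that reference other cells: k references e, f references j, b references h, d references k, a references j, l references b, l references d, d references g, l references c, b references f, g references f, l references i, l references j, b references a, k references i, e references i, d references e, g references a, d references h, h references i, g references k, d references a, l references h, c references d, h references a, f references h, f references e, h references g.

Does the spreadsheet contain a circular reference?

DFS with white/gray/black marking, starting from j:
j gray
j black
a gray
  a→j: j black — skip
a black
b gray
  b→a: a black — skip
  f gray
    e gray
      i gray
      i black
    e black
    f→j: j black — skip
    h gray
      g gray
        g→a: a black — skip
        g→f: f is gray → back edge
Back edge found, so a cycle exists: f → h → g → f.

Yes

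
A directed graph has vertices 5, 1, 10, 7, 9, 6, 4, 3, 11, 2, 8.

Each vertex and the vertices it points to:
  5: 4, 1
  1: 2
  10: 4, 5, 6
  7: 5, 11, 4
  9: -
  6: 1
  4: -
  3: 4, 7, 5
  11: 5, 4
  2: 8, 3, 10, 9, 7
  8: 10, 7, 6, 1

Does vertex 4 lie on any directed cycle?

No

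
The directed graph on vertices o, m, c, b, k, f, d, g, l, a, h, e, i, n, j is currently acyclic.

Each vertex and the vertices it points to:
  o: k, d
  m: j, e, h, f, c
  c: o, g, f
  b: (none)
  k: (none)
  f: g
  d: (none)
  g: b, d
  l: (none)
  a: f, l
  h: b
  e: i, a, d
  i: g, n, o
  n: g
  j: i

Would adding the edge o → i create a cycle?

Yes

Adding o→i creates a cycle iff i can already reach o.
Path from i: i → o.
So i → … → o → i is a cycle.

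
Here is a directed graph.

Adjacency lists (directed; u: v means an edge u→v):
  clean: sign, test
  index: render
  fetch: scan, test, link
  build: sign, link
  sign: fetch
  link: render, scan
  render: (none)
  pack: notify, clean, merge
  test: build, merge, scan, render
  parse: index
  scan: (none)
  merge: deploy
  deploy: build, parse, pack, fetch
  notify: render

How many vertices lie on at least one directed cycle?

8

A vertex is on a directed cycle iff it belongs to a strongly connected component of size ≥ 2 (or has a self-loop).
The vertices on cycles are {pack, sign, test, build, clean, fetch, merge, deploy} — 8 in total.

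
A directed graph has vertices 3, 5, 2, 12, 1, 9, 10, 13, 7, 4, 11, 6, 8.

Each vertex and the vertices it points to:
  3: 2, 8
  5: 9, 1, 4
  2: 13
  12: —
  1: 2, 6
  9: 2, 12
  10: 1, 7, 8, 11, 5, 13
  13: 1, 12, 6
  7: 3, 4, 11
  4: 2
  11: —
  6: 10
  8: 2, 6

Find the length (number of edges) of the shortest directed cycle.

3

For each vertex v, BFS finds the shortest path from v back to v.
The shortest such closed walk is 10 → 13 → 6 → 10, length 3.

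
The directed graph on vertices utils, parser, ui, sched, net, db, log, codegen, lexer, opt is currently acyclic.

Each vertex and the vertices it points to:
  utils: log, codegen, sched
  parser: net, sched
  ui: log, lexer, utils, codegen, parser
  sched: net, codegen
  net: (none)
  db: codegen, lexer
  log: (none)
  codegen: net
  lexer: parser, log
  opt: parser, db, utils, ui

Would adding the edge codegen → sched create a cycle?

Yes

Adding codegen→sched creates a cycle iff sched can already reach codegen.
Path from sched: sched → codegen.
So sched → … → codegen → sched is a cycle.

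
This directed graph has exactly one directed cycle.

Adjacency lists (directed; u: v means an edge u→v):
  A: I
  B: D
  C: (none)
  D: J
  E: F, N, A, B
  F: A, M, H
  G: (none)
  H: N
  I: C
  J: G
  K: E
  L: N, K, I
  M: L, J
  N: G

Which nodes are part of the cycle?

E, F, K, L, M

DFS with gray/black marking from E:
E gray
  F gray
    A gray
      I gray
        C gray
        C black
      I black
    A black
    M gray
      L gray
        N gray
          G gray
          G black
        N black
        K gray
          K→E: E is gray → back edge
Back edge closes the cycle E → F → M → L → K → E; its vertices are {E, F, K, L, M}.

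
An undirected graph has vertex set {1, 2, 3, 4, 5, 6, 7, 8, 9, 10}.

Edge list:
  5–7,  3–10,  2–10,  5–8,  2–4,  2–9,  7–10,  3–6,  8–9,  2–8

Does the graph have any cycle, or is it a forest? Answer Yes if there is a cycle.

Yes

DFS, tracking each vertex's parent; an edge to a visited non-parent vertex closes a cycle.
Start from 9:
visit 9 (parent –)
  visit 2 (parent 9)
    visit 10 (parent 2)
      10–2: parent, skip
      visit 7 (parent 10)
        visit 5 (parent 7)
          5–7: parent, skip
          visit 8 (parent 5)
            8–9: 9 visited and ≠ parent → cycle
Cycle: 9 – 2 – 10 – 7 – 5 – 8 – 9.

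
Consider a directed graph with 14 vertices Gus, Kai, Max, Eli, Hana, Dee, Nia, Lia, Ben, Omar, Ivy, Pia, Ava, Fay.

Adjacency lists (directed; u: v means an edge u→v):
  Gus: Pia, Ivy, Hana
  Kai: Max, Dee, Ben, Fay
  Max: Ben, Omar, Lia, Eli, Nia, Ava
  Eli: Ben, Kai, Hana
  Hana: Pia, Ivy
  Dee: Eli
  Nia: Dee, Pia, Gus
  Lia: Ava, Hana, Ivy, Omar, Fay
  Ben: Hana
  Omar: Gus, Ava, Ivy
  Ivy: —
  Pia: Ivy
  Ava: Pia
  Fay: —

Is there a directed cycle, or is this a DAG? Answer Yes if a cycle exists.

DFS with white/gray/black marking, starting from Omar:
Omar gray
  Gus gray
    Pia gray
      Ivy gray
      Ivy black
    Pia black
    Gus→Ivy: Ivy black — skip
    Hana gray
      Hana→Pia: Pia black — skip
      Hana→Ivy: Ivy black — skip
    Hana black
  Gus black
  Ava gray
    Ava→Pia: Pia black — skip
  Ava black
  Omar→Ivy: Ivy black — skip
Omar black
Kai gray
  Max gray
    Ben gray
      Ben→Hana: Hana black — skip
    Ben black
    Max→Omar: Omar black — skip
    Lia gray
      Lia→Ava: Ava black — skip
      Lia→Hana: Hana black — skip
      Lia→Ivy: Ivy black — skip
      Lia→Omar: Omar black — skip
      Fay gray
      Fay black
    Lia black
    Eli gray
      Eli→Ben: Ben black — skip
      Eli→Kai: Kai is gray → back edge
Back edge found, so a cycle exists: Kai → Max → Eli → Kai.

Yes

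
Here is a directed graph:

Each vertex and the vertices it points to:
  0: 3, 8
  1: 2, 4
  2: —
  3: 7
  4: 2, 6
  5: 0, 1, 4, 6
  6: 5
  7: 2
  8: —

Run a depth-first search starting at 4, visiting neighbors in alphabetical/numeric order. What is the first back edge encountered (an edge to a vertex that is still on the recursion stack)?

DFS from 4 (visiting neighbors in alphabetical/numeric order); mark gray on enter, black on exit:
4 gray
  2 gray
  2 black
  6 gray
    5 gray
      0 gray
        3 gray
          7 gray
            7→2: 2 black — skip
          7 black
        3 black
        8 gray
        8 black
      0 black
      1 gray
        1→2: 2 black — skip
        1→4: 4 is gray → back edge
First back edge: 1 → 4.

1→4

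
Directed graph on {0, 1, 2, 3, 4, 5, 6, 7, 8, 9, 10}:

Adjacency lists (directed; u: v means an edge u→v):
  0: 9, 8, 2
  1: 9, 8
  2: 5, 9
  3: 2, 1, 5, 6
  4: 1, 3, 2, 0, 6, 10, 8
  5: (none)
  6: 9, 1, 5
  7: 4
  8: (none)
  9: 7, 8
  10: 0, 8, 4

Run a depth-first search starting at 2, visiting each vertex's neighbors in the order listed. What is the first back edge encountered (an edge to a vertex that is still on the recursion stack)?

DFS from 2 (visiting each vertex's neighbors in the order listed); mark gray on enter, black on exit:
2 gray
  5 gray
  5 black
  9 gray
    7 gray
      4 gray
        1 gray
          1→9: 9 is gray → back edge
First back edge: 1 → 9.

1→9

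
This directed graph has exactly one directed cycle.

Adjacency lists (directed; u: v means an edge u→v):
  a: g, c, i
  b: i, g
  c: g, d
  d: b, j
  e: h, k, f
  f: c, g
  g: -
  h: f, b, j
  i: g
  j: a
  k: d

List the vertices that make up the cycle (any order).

DFS with gray/black marking from d:
d gray
  b gray
    i gray
      g gray
      g black
    i black
    b→g: g black — skip
  b black
  j gray
    a gray
      a→g: g black — skip
      c gray
        c→g: g black — skip
        c→d: d is gray → back edge
Back edge closes the cycle d → j → a → c → d; its vertices are {a, c, d, j}.

a, c, d, j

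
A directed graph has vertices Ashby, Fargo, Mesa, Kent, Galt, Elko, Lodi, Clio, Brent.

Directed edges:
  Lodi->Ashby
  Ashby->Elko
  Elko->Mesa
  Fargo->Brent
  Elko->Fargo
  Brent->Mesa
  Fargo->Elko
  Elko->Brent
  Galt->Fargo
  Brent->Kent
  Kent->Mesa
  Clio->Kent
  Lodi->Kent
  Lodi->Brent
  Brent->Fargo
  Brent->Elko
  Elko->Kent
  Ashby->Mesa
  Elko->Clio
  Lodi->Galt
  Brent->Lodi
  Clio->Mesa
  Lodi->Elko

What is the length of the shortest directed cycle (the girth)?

2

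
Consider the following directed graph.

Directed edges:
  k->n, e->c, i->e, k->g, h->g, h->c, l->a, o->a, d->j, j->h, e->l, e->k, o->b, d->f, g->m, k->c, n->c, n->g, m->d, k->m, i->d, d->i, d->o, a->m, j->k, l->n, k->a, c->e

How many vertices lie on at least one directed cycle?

A vertex is on a directed cycle iff it belongs to a strongly connected component of size ≥ 2 (or has a self-loop).
The vertices on cycles are {a, c, d, e, g, h, i, j, k, l, m, n, o} — 13 in total.

13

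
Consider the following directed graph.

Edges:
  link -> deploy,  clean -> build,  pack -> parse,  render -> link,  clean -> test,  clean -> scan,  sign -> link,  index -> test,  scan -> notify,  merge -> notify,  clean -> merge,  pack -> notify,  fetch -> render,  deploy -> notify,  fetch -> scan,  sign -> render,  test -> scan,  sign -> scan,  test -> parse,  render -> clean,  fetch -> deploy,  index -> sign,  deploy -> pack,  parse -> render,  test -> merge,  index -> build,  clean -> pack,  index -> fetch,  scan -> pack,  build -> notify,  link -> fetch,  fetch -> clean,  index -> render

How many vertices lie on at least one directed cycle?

9

A vertex is on a directed cycle iff it belongs to a strongly connected component of size ≥ 2 (or has a self-loop).
The vertices on cycles are {link, pack, scan, test, clean, fetch, parse, deploy, render} — 9 in total.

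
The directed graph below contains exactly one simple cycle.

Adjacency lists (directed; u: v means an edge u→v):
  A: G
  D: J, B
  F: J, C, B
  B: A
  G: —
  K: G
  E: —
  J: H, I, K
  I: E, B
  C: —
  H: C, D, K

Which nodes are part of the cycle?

D, H, J

DFS with gray/black marking from J:
J gray
  H gray
    C gray
    C black
    D gray
      D→J: J is gray → back edge
Back edge closes the cycle J → H → D → J; its vertices are {D, H, J}.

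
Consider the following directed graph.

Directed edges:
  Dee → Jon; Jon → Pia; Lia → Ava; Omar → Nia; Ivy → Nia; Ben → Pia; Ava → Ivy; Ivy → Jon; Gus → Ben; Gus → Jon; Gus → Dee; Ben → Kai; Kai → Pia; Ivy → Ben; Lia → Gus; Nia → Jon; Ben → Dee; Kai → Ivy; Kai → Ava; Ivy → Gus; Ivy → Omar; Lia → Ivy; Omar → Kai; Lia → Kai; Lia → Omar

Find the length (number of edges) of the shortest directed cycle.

For each vertex v, BFS finds the shortest path from v back to v.
The shortest such closed walk is Omar → Kai → Ivy → Omar, length 3.

3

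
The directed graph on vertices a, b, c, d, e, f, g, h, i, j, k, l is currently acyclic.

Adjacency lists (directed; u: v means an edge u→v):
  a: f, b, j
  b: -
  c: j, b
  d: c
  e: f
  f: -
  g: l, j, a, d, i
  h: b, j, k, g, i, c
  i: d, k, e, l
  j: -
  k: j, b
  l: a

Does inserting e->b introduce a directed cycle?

No

Adding e→b creates a cycle iff b can already reach e.
Explore from b: no path reaches e. The graph stays acyclic.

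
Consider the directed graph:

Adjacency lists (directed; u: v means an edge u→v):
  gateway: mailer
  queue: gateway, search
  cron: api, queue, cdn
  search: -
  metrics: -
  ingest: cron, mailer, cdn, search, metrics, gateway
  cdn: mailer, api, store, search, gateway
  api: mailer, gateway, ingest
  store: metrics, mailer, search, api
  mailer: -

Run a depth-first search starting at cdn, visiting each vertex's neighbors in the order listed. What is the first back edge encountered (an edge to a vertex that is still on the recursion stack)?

DFS from cdn (visiting each vertex's neighbors in the order listed); mark gray on enter, black on exit:
cdn gray
  mailer gray
  mailer black
  api gray
    api→mailer: mailer black — skip
    gateway gray
      gateway→mailer: mailer black — skip
    gateway black
    ingest gray
      cron gray
        cron→api: api is gray → back edge
First back edge: cron → api.

cron->api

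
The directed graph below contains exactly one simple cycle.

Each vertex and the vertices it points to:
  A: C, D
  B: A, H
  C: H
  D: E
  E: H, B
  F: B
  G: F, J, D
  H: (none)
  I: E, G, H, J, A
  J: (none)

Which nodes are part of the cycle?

DFS with gray/black marking from A:
A gray
  C gray
    H gray
    H black
  C black
  D gray
    E gray
      E→H: H black — skip
      B gray
        B→A: A is gray → back edge
Back edge closes the cycle A → D → E → B → A; its vertices are {A, B, D, E}.

A, B, D, E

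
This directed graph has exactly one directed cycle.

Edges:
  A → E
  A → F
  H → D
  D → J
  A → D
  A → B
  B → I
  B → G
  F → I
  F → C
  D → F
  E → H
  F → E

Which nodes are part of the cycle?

D, E, F, H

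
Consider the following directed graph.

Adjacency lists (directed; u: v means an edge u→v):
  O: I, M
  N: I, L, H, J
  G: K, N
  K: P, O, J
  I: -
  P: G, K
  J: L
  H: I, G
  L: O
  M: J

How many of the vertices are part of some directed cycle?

A vertex is on a directed cycle iff it belongs to a strongly connected component of size ≥ 2 (or has a self-loop).
The vertices on cycles are {G, H, J, K, L, M, N, O, P} — 9 in total.

9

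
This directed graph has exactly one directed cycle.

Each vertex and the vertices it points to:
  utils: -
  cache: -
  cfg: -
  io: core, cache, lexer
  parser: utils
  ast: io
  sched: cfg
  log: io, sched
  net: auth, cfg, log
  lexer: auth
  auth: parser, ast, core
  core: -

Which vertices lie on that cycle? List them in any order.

io, ast, auth, lexer

DFS with gray/black marking from auth:
auth gray
  parser gray
    utils gray
    utils black
  parser black
  ast gray
    io gray
      core gray
      core black
      cache gray
      cache black
      lexer gray
        lexer→auth: auth is gray → back edge
Back edge closes the cycle auth → ast → io → lexer → auth; its vertices are {io, ast, auth, lexer}.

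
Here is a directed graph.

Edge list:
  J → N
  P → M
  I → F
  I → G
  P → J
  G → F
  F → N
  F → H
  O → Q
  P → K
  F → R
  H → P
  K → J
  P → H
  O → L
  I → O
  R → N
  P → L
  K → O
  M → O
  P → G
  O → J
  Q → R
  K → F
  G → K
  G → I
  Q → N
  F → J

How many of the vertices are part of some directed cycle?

6

A vertex is on a directed cycle iff it belongs to a strongly connected component of size ≥ 2 (or has a self-loop).
The vertices on cycles are {F, G, H, I, K, P} — 6 in total.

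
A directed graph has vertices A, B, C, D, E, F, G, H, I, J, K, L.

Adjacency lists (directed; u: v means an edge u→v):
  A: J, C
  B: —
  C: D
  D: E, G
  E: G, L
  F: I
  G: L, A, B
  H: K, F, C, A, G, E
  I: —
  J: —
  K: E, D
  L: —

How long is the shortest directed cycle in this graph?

4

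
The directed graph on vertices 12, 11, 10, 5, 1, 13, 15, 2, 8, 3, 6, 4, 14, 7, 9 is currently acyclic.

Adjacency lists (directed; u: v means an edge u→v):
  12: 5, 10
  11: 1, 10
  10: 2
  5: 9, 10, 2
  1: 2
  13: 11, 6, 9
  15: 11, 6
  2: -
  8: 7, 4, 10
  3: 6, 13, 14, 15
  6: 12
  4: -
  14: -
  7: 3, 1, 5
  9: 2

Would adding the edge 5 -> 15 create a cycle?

Yes

Adding 5→15 creates a cycle iff 15 can already reach 5.
Path from 15: 15 → 6 → 12 → 5.
So 15 → … → 5 → 15 is a cycle.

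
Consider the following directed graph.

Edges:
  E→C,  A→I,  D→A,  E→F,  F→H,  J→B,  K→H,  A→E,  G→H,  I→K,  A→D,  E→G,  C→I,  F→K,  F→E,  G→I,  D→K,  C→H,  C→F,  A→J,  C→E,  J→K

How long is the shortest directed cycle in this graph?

For each vertex v, BFS finds the shortest path from v back to v.
The shortest such closed walk is A → D → A, length 2.

2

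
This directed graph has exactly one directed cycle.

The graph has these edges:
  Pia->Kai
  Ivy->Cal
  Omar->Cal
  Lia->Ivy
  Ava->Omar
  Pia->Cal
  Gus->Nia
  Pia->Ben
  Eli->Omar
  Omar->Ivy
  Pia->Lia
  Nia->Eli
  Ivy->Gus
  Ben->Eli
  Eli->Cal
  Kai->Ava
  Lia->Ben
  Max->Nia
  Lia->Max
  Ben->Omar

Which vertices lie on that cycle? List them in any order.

DFS with gray/black marking from Ivy:
Ivy gray
  Gus gray
    Nia gray
      Eli gray
        Omar gray
          Omar→Ivy: Ivy is gray → back edge
Back edge closes the cycle Ivy → Gus → Nia → Eli → Omar → Ivy; its vertices are {Eli, Gus, Ivy, Nia, Omar}.

Eli, Gus, Ivy, Nia, Omar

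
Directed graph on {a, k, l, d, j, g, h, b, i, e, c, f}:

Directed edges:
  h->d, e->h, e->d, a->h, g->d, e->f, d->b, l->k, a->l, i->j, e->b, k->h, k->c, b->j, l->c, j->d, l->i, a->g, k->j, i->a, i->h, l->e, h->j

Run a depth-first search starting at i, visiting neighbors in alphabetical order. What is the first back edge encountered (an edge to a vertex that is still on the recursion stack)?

DFS from i (visiting neighbors in alphabetical order); mark gray on enter, black on exit:
i gray
  a gray
    g gray
      d gray
        b gray
          j gray
            j→d: d is gray → back edge
First back edge: j → d.

j→d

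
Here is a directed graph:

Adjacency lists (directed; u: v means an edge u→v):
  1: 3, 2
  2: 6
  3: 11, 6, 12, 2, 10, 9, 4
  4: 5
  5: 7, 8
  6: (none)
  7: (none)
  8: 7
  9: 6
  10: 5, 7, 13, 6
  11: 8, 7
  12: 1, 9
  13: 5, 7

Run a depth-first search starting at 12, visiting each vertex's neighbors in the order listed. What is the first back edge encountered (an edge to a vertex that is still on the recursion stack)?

DFS from 12 (visiting each vertex's neighbors in the order listed); mark gray on enter, black on exit:
12 gray
  1 gray
    3 gray
      11 gray
        8 gray
          7 gray
          7 black
        8 black
        11→7: 7 black — skip
      11 black
      6 gray
      6 black
      3→12: 12 is gray → back edge
First back edge: 3 → 12.

3->12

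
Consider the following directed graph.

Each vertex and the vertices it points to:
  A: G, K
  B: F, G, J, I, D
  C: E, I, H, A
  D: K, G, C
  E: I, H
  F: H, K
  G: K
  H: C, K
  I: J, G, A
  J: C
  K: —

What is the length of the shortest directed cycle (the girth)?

2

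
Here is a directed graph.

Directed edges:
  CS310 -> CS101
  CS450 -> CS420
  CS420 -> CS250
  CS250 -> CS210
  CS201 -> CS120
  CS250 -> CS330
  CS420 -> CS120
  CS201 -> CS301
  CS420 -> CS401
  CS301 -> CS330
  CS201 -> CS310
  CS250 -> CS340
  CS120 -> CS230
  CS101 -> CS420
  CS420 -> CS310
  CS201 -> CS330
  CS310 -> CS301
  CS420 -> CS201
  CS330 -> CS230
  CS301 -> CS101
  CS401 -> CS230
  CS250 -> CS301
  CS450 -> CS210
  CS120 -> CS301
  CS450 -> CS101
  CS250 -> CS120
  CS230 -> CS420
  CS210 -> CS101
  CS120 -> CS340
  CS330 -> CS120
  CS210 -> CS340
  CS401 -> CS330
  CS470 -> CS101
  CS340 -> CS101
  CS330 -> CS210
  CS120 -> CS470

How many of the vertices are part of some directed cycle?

13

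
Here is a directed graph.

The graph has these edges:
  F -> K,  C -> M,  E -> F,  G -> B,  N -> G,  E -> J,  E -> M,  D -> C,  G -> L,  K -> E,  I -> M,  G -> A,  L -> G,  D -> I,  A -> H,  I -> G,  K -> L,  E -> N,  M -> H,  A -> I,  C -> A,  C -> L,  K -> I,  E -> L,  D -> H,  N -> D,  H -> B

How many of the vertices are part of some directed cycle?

7

A vertex is on a directed cycle iff it belongs to a strongly connected component of size ≥ 2 (or has a self-loop).
The vertices on cycles are {A, E, F, G, I, K, L} — 7 in total.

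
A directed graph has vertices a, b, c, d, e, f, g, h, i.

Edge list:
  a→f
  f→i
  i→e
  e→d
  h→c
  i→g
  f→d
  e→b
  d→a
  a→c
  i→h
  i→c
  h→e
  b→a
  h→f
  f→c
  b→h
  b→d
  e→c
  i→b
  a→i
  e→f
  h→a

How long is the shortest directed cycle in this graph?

3

For each vertex v, BFS finds the shortest path from v back to v.
The shortest such closed walk is i → h → a → i, length 3.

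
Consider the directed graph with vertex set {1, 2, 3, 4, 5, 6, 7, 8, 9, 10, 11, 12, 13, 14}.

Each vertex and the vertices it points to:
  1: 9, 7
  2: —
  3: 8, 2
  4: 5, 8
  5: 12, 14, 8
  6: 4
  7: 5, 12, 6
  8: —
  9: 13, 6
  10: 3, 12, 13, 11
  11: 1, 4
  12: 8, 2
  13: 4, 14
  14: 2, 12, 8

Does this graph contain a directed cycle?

DFS with white/gray/black marking, starting from 11:
11 gray
  1 gray
    9 gray
      13 gray
        4 gray
          5 gray
            12 gray
              8 gray
              8 black
              2 gray
              2 black
            12 black
            14 gray
              14→2: 2 black — skip
              14→12: 12 black — skip
              14→8: 8 black — skip
            14 black
            5→8: 8 black — skip
          5 black
          4→8: 8 black — skip
        4 black
        13→14: 14 black — skip
      13 black
      6 gray
        6→4: 4 black — skip
      6 black
    9 black
    7 gray
      7→5: 5 black — skip
      7→12: 12 black — skip
      7→6: 6 black — skip
    7 black
  1 black
  11→4: 4 black — skip
11 black
3 gray
  3→8: 8 black — skip
  3→2: 2 black — skip
3 black
10 gray
  10→3: 3 black — skip
  10→12: 12 black — skip
  10→13: 13 black — skip
  10→11: 11 black — skip
10 black
Every edge goes to a white or black vertex — no back edge, so the graph is acyclic.

No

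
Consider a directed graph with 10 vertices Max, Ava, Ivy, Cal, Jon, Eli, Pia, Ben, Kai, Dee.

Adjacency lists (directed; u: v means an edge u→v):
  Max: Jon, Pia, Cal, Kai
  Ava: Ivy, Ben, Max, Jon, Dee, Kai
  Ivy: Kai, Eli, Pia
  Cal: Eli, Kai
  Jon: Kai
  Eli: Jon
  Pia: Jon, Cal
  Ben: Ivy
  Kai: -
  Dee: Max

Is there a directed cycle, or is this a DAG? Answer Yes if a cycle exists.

No

DFS with white/gray/black marking, starting from Ivy:
Ivy gray
  Kai gray
  Kai black
  Eli gray
    Jon gray
      Jon→Kai: Kai black — skip
    Jon black
  Eli black
  Pia gray
    Pia→Jon: Jon black — skip
    Cal gray
      Cal→Eli: Eli black — skip
      Cal→Kai: Kai black — skip
    Cal black
  Pia black
Ivy black
Max gray
  Max→Jon: Jon black — skip
  Max→Pia: Pia black — skip
  Max→Cal: Cal black — skip
  Max→Kai: Kai black — skip
Max black
Ava gray
  Ava→Ivy: Ivy black — skip
  Ben gray
    Ben→Ivy: Ivy black — skip
  Ben black
  Ava→Max: Max black — skip
  Ava→Jon: Jon black — skip
  Dee gray
    Dee→Max: Max black — skip
  Dee black
  Ava→Kai: Kai black — skip
Ava black
Every edge goes to a white or black vertex — no back edge, so the graph is acyclic.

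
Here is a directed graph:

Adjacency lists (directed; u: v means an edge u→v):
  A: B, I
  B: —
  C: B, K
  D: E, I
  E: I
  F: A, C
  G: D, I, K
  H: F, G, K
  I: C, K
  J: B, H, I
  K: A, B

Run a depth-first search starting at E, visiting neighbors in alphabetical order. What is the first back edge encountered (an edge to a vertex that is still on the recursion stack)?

DFS from E (visiting neighbors in alphabetical order); mark gray on enter, black on exit:
E gray
  I gray
    C gray
      B gray
      B black
      K gray
        A gray
          A→B: B black — skip
          A→I: I is gray → back edge
First back edge: A → I.

A->I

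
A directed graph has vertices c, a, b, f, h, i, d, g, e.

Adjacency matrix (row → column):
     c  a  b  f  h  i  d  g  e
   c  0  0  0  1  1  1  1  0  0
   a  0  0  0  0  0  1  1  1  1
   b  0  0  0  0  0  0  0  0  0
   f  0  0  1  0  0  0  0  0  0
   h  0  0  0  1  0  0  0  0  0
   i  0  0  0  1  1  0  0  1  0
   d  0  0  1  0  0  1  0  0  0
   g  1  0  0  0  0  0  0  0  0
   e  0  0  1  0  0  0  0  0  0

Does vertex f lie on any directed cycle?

No

f lies on a cycle iff there is a path from f back to itself.
Exploring from f, it never reaches itself; equivalently, its strongly connected component is a singleton.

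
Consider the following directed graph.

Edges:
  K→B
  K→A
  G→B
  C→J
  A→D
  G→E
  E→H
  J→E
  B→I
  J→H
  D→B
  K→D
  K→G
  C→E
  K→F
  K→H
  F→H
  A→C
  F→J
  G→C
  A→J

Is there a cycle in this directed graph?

DFS with white/gray/black marking, starting from F:
F gray
  J gray
    H gray
    H black
    E gray
      E→H: H black — skip
    E black
  J black
  F→H: H black — skip
F black
A gray
  D gray
    B gray
      I gray
      I black
    B black
  D black
  C gray
    C→E: E black — skip
    C→J: J black — skip
  C black
  A→J: J black — skip
A black
G gray
  G→C: C black — skip
  G→E: E black — skip
  G→B: B black — skip
G black
K gray
  K→D: D black — skip
  K→B: B black — skip
  K→G: G black — skip
  K→F: F black — skip
  K→A: A black — skip
  K→H: H black — skip
K black
Every edge goes to a white or black vertex — no back edge, so the graph is acyclic.

No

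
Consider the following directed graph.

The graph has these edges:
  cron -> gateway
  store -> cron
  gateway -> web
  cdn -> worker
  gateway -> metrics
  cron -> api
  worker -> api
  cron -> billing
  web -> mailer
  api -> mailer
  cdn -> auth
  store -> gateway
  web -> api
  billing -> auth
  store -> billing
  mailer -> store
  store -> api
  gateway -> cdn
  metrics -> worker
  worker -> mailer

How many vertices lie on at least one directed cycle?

9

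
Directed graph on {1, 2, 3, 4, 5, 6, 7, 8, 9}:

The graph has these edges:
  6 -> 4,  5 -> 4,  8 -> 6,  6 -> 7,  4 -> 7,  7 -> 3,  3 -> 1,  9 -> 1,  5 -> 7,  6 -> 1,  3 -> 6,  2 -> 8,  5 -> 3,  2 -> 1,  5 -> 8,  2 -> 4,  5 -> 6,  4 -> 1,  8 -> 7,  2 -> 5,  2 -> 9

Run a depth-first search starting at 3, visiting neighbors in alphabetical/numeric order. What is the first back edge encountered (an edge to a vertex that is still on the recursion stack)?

7→3

DFS from 3 (visiting neighbors in alphabetical/numeric order); mark gray on enter, black on exit:
3 gray
  1 gray
  1 black
  6 gray
    6→1: 1 black — skip
    4 gray
      4→1: 1 black — skip
      7 gray
        7→3: 3 is gray → back edge
First back edge: 7 → 3.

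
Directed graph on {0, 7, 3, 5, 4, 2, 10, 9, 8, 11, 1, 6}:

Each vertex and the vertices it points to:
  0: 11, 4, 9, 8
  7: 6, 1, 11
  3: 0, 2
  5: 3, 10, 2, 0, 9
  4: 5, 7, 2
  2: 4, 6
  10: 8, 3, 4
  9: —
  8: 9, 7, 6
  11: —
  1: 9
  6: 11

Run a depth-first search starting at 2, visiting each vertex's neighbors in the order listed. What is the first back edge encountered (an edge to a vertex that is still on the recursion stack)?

DFS from 2 (visiting each vertex's neighbors in the order listed); mark gray on enter, black on exit:
2 gray
  4 gray
    5 gray
      3 gray
        0 gray
          11 gray
          11 black
          0→4: 4 is gray → back edge
First back edge: 0 → 4.

0→4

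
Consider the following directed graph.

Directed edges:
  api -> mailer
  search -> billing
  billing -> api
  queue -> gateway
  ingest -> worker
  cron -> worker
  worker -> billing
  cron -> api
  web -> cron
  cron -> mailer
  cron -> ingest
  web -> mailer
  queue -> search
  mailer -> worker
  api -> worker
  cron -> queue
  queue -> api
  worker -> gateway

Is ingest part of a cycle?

No

ingest lies on a cycle iff there is a path from ingest back to itself.
Exploring from ingest, it never reaches itself; equivalently, its strongly connected component is a singleton.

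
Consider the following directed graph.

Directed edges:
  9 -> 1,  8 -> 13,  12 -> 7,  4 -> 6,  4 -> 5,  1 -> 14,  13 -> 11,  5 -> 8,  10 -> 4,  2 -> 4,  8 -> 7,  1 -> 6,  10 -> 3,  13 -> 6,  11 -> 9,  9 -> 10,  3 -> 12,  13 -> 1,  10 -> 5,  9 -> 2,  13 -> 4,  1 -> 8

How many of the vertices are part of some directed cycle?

9

A vertex is on a directed cycle iff it belongs to a strongly connected component of size ≥ 2 (or has a self-loop).
The vertices on cycles are {1, 2, 4, 5, 8, 9, 10, 11, 13} — 9 in total.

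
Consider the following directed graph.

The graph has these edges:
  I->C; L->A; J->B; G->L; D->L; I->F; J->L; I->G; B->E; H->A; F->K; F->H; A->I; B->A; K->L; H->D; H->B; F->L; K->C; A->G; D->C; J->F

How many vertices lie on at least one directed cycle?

A vertex is on a directed cycle iff it belongs to a strongly connected component of size ≥ 2 (or has a self-loop).
The vertices on cycles are {A, B, D, F, G, H, I, K, L} — 9 in total.

9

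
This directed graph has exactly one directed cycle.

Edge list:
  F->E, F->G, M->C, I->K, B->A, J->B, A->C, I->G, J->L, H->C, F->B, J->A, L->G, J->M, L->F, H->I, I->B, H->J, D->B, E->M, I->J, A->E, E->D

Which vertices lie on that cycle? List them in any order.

DFS with gray/black marking from A:
A gray
  C gray
  C black
  E gray
    M gray
      M→C: C black — skip
    M black
    D gray
      B gray
        B→A: A is gray → back edge
Back edge closes the cycle A → E → D → B → A; its vertices are {A, B, D, E}.

A, B, D, E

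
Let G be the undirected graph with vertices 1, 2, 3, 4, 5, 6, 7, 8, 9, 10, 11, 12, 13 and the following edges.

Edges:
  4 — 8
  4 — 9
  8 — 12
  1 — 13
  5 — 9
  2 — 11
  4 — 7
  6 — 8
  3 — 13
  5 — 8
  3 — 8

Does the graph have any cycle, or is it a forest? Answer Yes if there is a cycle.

DFS, tracking each vertex's parent; an edge to a visited non-parent vertex closes a cycle.
Start from 3:
visit 3 (parent –)
  visit 13 (parent 3)
    13–3: parent, skip
    visit 1 (parent 13)
      1–13: parent, skip
  visit 8 (parent 3)
    visit 6 (parent 8)
      6–8: parent, skip
    visit 5 (parent 8)
      5–8: parent, skip
      visit 9 (parent 5)
        visit 4 (parent 9)
          4–8: 8 visited and ≠ parent → cycle
Cycle: 8 – 5 – 9 – 4 – 8.

Yes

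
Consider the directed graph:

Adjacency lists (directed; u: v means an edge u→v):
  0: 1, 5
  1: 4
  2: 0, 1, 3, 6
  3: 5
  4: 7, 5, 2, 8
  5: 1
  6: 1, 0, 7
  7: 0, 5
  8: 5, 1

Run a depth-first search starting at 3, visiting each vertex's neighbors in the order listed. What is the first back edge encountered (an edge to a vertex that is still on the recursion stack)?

DFS from 3 (visiting each vertex's neighbors in the order listed); mark gray on enter, black on exit:
3 gray
  5 gray
    1 gray
      4 gray
        7 gray
          0 gray
            0→1: 1 is gray → back edge
First back edge: 0 → 1.

0->1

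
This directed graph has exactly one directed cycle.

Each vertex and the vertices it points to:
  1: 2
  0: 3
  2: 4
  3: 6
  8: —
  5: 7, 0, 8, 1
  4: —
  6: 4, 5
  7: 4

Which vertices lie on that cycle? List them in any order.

0, 3, 5, 6

DFS with gray/black marking from 5:
5 gray
  7 gray
    4 gray
    4 black
  7 black
  0 gray
    3 gray
      6 gray
        6→4: 4 black — skip
        6→5: 5 is gray → back edge
Back edge closes the cycle 5 → 0 → 3 → 6 → 5; its vertices are {0, 3, 5, 6}.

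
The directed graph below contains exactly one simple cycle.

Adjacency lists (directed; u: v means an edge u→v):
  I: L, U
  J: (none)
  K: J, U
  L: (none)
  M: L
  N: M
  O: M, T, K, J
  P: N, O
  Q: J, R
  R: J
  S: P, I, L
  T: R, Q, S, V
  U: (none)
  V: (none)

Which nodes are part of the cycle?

O, P, S, T

DFS with gray/black marking from T:
T gray
  R gray
    J gray
    J black
  R black
  Q gray
    Q→J: J black — skip
    Q→R: R black — skip
  Q black
  S gray
    P gray
      N gray
        M gray
          L gray
          L black
        M black
      N black
      O gray
        O→M: M black — skip
        O→T: T is gray → back edge
Back edge closes the cycle T → S → P → O → T; its vertices are {O, P, S, T}.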